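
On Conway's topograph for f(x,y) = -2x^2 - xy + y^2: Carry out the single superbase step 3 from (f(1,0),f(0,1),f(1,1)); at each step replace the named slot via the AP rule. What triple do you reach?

start (-2,1,-2) = (f(1,0),f(0,1),f(1,1))
replace slot 3: 2·((-2)+1) − (-2) = 0 → (-2,1,0)

-2,1,0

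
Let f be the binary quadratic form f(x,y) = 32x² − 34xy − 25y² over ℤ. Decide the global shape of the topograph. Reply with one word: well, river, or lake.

D = b²−4ac = (-34)² − 4·32·(-25) = 4356
D = 66² is a perfect square ⇒ form factors over ℤ ⇒ lakes

lake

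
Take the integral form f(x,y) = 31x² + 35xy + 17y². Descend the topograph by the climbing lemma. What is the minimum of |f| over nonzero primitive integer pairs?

translate: b→-27 (≡35 mod 62), so (31,35,17)→(31,-27,13)
flip: (31,-27,13)→(13,27,31)
translate: b→1 (≡27 mod 26), so (13,27,31)→(13,1,17)
reduced (well bottom): (13,1,17) with a≤c, −a<b≤a
well minimum = a = 13

13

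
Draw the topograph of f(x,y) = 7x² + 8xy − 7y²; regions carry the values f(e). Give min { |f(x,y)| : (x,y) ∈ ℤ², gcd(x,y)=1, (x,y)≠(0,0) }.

river: ρ → (-7,6,8)
river: ρ → (8,10,-5)
river: ρ → (-5,10,8)
river: ρ → (8,6,-7)
river: ρ → (-7,8,7)
river: ρ → (7,6,-8)
river: ρ → (-8,10,5)
river: ρ → (5,10,-8)
river: ρ → (-8,6,7)
river: ρ → (7,8,-7)
closes: descent 0, river 10
min |a| on river = 5

5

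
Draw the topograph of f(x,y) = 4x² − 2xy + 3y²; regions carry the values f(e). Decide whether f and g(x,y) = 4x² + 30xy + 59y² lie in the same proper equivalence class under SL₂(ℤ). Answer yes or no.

D₁ = -44, D₂ = -44
f: flip: (4,-2,3)→(3,2,4)
f: reduced (well bottom): (3,2,4) with a≤c, −a<b≤a
g: translate: b→-2 (≡30 mod 8), so (4,30,59)→(4,-2,3)
g: flip: (4,-2,3)→(3,2,4)
g: reduced (well bottom): (3,2,4) with a≤c, −a<b≤a
reduced forms (3, 2, 4) vs (3, 2, 4) ⇒ equivalent

yes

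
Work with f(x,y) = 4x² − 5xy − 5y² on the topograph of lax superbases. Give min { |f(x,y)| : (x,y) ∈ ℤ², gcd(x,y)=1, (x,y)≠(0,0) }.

descent: ρ → (-5,5,4)  [lands on river]
river: ρ → (4,3,-6)
river: ρ → (-6,9,1)
river: ρ → (1,9,-6)
river: ρ → (-6,3,4)
river: ρ → (4,5,-5)
closes: descent 1, river 6
min |a| on river = 1

1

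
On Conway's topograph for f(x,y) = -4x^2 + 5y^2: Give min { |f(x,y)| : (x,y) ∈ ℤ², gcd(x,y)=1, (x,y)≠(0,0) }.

descent: ρ → (5,0,-4)
descent: ρ → (-4,8,1)  [lands on river]
river: ρ → (1,8,-4)
closes: descent 2, river 2
min |a| on river = 1

1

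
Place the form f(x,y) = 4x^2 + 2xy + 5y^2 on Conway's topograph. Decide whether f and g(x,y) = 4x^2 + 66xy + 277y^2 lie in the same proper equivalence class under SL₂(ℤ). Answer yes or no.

D₁ = -76, D₂ = -76
f: reduced (well bottom): (4,2,5) with a≤c, −a<b≤a
g: translate: b→2 (≡66 mod 8), so (4,66,277)→(4,2,5)
g: reduced (well bottom): (4,2,5) with a≤c, −a<b≤a
reduced forms (4, 2, 5) vs (4, 2, 5) ⇒ equivalent

yes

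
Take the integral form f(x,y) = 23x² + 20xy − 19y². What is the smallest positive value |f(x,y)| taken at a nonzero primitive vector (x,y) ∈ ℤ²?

river: ρ → (-19,18,24)
river: ρ → (24,30,-13)
river: ρ → (-13,22,32)
river: ρ → (32,42,-3)
river: ρ → (-3,42,32)
river: ρ → (32,22,-13)
river: ρ → (-13,30,24)
river: ρ → (24,18,-19)
river: ρ → (-19,20,23)
river: ρ → (23,26,-16)
river: ρ → (-16,38,11)
river: ρ → (11,28,-31)
river: ρ → (-31,34,8)
river: ρ → (8,46,-1)
river: ρ → (-1,46,8)
river: ρ → (8,34,-31)
river: ρ → (-31,28,11)
river: ρ → (11,38,-16)
river: ρ → (-16,26,23)
river: ρ → (23,20,-19)
closes: descent 0, river 20
min |a| on river = 1

1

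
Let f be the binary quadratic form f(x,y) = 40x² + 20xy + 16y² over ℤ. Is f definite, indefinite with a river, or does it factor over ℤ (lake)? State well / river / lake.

D = b²−4ac = 20² − 4·40·16 = -2160
D < 0 ⇒ definite ⇒ every region one sign ⇒ single well

well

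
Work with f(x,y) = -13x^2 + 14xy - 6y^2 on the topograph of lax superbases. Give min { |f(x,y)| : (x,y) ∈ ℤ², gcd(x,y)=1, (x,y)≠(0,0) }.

translate: b→12 (≡-14 mod 26), so (13,-14,6)→(13,12,5)
flip: (13,12,5)→(5,-12,13)
translate: b→-2 (≡-12 mod 10), so (5,-12,13)→(5,-2,6)
reduced (well bottom): (5,-2,6) with a≤c, −a<b≤a
well minimum |f| = |-5| = 5 (negative-definite)

5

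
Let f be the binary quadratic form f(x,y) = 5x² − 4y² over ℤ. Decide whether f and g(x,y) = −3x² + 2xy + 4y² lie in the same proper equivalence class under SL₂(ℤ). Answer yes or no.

D₁ = 80, D₂ = 52
discriminants differ ⇒ not SL₂(ℤ)-equivalent

no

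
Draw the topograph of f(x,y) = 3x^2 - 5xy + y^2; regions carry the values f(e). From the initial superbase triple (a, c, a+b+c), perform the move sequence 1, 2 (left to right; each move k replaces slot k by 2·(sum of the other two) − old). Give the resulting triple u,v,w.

start (3,1,-1) = (f(1,0),f(0,1),f(1,1))
replace slot 1: 2·(1+(-1)) − 3 = -3 → (-3,1,-1)
replace slot 2: 2·((-3)+(-1)) − 1 = -9 → (-3,-9,-1)

-3,-9,-1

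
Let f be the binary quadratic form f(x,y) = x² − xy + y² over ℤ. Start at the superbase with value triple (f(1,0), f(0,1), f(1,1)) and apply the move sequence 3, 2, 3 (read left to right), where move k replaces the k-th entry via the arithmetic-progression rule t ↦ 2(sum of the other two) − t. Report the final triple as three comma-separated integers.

start (1,1,1) = (f(1,0),f(0,1),f(1,1))
replace slot 3: 2·(1+1) − 1 = 3 → (1,1,3)
replace slot 2: 2·(1+3) − 1 = 7 → (1,7,3)
replace slot 3: 2·(1+7) − 3 = 13 → (1,7,13)

1,7,13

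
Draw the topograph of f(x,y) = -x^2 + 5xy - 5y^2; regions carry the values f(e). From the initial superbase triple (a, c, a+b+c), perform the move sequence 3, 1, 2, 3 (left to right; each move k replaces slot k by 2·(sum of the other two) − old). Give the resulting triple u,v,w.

start (-1,-5,-1) = (f(1,0),f(0,1),f(1,1))
replace slot 3: 2·((-1)+(-5)) − (-1) = -11 → (-1,-5,-11)
replace slot 1: 2·((-5)+(-11)) − (-1) = -31 → (-31,-5,-11)
replace slot 2: 2·((-31)+(-11)) − (-5) = -79 → (-31,-79,-11)
replace slot 3: 2·((-31)+(-79)) − (-11) = -209 → (-31,-79,-209)

-31,-79,-209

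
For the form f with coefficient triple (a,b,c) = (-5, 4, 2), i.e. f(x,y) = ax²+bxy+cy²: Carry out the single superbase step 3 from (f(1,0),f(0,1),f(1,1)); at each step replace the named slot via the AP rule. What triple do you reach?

start (-5,2,1) = (f(1,0),f(0,1),f(1,1))
replace slot 3: 2·((-5)+2) − 1 = -7 → (-5,2,-7)

-5,2,-7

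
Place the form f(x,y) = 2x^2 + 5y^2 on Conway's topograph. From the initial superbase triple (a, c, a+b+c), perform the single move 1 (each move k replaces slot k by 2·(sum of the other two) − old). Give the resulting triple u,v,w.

start (2,5,7) = (f(1,0),f(0,1),f(1,1))
replace slot 1: 2·(5+7) − 2 = 22 → (22,5,7)

22,5,7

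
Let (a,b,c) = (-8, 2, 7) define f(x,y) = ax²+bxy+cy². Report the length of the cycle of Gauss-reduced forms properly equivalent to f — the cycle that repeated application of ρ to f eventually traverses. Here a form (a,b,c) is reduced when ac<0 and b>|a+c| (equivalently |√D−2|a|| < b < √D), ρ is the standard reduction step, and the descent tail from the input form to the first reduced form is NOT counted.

D = 228, ⌊√D⌋ = 15
river: ρ → (7,12,-3)
river: ρ → (-3,12,7)
river: ρ → (7,2,-8)
river: ρ → (-8,14,1)
river: ρ → (1,14,-8)
river: ρ → (-8,2,7)
ρ-cycle length = 6 (tail of 0 descent steps not counted)

6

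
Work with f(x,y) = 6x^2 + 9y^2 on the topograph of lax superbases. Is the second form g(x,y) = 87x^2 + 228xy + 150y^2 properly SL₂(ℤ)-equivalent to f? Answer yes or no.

D₁ = -216, D₂ = -216
f: reduced (well bottom): (6,0,9) with a≤c, −a<b≤a
g: translate: b→54 (≡228 mod 174), so (87,228,150)→(87,54,9)
g: flip: (87,54,9)→(9,-54,87)
g: translate: b→0 (≡-54 mod 18), so (9,-54,87)→(9,0,6)
g: flip: (9,0,6)→(6,0,9)
g: reduced (well bottom): (6,0,9) with a≤c, −a<b≤a
reduced forms (6, 0, 9) vs (6, 0, 9) ⇒ equivalent

yes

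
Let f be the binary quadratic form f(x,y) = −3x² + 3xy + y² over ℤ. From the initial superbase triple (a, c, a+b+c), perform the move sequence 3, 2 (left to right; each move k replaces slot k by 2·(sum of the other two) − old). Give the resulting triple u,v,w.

start (-3,1,1) = (f(1,0),f(0,1),f(1,1))
replace slot 3: 2·((-3)+1) − 1 = -5 → (-3,1,-5)
replace slot 2: 2·((-3)+(-5)) − 1 = -17 → (-3,-17,-5)

-3,-17,-5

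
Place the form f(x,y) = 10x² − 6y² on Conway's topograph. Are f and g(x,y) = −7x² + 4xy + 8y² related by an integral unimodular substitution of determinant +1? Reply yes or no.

D₁ = 240, D₂ = 240
river cycle of f (length 2): (-6, 12, 4), (4, 12, -6)
river cycle of g (length 6): (8, 12, -3), (-3, 12, 8), (8, 4, -7), (-7, 10, 5), (5, 10, -7), (-7, 4, 8)
cycles differ ⇒ inequivalent

no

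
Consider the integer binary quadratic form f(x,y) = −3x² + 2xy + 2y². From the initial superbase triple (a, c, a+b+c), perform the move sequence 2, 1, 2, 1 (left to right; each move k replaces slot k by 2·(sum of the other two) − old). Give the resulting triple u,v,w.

start (-3,2,1) = (f(1,0),f(0,1),f(1,1))
replace slot 2: 2·((-3)+1) − 2 = -6 → (-3,-6,1)
replace slot 1: 2·((-6)+1) − (-3) = -7 → (-7,-6,1)
replace slot 2: 2·((-7)+1) − (-6) = -6 → (-7,-6,1)
replace slot 1: 2·((-6)+1) − (-7) = -3 → (-3,-6,1)

-3,-6,1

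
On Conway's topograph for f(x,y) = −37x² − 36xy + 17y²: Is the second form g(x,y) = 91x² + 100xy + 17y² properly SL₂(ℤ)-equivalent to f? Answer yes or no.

D₁ = 3812, D₂ = 3812
river cycle of f (length 42): (17, 36, -37), (-37, 38, 16), (16, 58, -7), (-7, 54, 32), (32, 10, -29), (-29, 48, 13), (13, 56, -13), (-13, 48, 29), (29, 10, -32), (-32, 54, 7), … (32 more)
river cycle of g (length 42): (17, 36, -37), (-37, 38, 16), (16, 58, -7), (-7, 54, 32), (32, 10, -29), (-29, 48, 13), (13, 56, -13), (-13, 48, 29), (29, 10, -32), (-32, 54, 7), … (32 more)
cycles coincide ⇒ equivalent

yes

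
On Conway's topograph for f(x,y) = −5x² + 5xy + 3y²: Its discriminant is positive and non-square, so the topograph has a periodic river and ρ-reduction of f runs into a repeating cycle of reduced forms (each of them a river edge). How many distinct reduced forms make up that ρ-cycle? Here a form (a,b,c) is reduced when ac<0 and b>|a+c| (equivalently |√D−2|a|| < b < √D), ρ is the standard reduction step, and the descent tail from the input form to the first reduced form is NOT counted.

D = 85, ⌊√D⌋ = 9
river: ρ → (3,7,-3)
river: ρ → (-3,5,5)
river: ρ → (5,5,-3)
river: ρ → (-3,7,3)
river: ρ → (3,5,-5)
river: ρ → (-5,5,3)
ρ-cycle length = 6 (tail of 0 descent steps not counted)

6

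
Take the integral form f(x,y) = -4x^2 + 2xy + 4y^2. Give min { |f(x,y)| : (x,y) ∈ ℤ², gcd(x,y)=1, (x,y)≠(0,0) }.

river: ρ → (4,6,-2)
river: ρ → (-2,6,4)
river: ρ → (4,2,-4)
river: ρ → (-4,6,2)
river: ρ → (2,6,-4)
river: ρ → (-4,2,4)
closes: descent 0, river 6
min |a| on river = 2

2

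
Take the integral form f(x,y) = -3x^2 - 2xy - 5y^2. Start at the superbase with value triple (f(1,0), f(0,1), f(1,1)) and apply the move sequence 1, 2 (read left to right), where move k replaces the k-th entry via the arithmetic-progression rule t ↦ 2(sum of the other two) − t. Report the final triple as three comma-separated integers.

start (-3,-5,-10) = (f(1,0),f(0,1),f(1,1))
replace slot 1: 2·((-5)+(-10)) − (-3) = -27 → (-27,-5,-10)
replace slot 2: 2·((-27)+(-10)) − (-5) = -69 → (-27,-69,-10)

-27,-69,-10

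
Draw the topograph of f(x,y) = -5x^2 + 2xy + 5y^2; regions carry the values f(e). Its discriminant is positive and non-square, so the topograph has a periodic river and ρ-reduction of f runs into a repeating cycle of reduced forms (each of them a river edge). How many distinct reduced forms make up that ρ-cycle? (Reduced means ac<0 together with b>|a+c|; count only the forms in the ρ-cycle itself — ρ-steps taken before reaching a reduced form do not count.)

D = 104, ⌊√D⌋ = 10
river: ρ → (5,8,-2)
river: ρ → (-2,8,5)
river: ρ → (5,2,-5)
river: ρ → (-5,8,2)
river: ρ → (2,8,-5)
river: ρ → (-5,2,5)
ρ-cycle length = 6 (tail of 0 descent steps not counted)

6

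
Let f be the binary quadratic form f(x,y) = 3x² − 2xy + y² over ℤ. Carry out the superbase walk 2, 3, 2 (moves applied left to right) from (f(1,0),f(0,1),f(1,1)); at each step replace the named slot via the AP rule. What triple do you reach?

start (3,1,2) = (f(1,0),f(0,1),f(1,1))
replace slot 2: 2·(3+2) − 1 = 9 → (3,9,2)
replace slot 3: 2·(3+9) − 2 = 22 → (3,9,22)
replace slot 2: 2·(3+22) − 9 = 41 → (3,41,22)

3,41,22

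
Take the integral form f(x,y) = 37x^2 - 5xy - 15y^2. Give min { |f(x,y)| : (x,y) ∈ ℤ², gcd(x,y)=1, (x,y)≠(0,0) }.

descent: ρ → (-15,35,17)  [lands on river]
river: ρ → (17,33,-17)
river: ρ → (-17,35,15)
river: ρ → (15,25,-27)
river: ρ → (-27,29,13)
river: ρ → (13,23,-33)
river: ρ → (-33,43,3)
river: ρ → (3,47,-3)
river: ρ → (-3,43,33)
river: ρ → (33,23,-13)
river: ρ → (-13,29,27)
river: ρ → (27,25,-15)
closes: descent 1, river 12
min |a| on river = 3

3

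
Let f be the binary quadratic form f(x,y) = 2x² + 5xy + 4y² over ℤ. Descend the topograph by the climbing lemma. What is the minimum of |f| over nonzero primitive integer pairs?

translate: b→1 (≡5 mod 4), so (2,5,4)→(2,1,1)
flip: (2,1,1)→(1,-1,2)
translate: b→1 (≡-1 mod 2), so (1,-1,2)→(1,1,2)
reduced (well bottom): (1,1,2) with a≤c, −a<b≤a
well minimum = a = 1

1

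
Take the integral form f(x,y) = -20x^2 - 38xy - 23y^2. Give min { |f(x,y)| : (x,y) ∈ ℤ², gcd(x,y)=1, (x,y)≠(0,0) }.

translate: b→-2 (≡38 mod 40), so (20,38,23)→(20,-2,5)
flip: (20,-2,5)→(5,2,20)
reduced (well bottom): (5,2,20) with a≤c, −a<b≤a
well minimum |f| = |-5| = 5 (negative-definite)

5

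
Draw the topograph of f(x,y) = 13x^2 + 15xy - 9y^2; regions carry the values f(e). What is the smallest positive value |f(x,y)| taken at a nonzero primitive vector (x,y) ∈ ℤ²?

river: ρ → (-9,21,7)
river: ρ → (7,21,-9)
river: ρ → (-9,15,13)
river: ρ → (13,11,-11)
river: ρ → (-11,11,13)
river: ρ → (13,15,-9)
closes: descent 0, river 6
min |a| on river = 7

7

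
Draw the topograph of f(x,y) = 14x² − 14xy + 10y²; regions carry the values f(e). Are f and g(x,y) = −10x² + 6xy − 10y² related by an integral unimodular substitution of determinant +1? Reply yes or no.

D₁ = -364, D₂ = -364
f: translate: b→14 (≡-14 mod 28), so (14,-14,10)→(14,14,10)
f: flip: (14,14,10)→(10,-14,14)
f: translate: b→6 (≡-14 mod 20), so (10,-14,14)→(10,6,10)
f: reduced (well bottom): (10,6,10) with a≤c, −a<b≤a
g is negative-definite; reduce −g:
−g: flip: (10,-6,10)→(10,6,10)
−g: reduced (well bottom): (10,6,10) with a≤c, −a<b≤a
flip sign back: reduced form of g is (-10,-6,-10)
reduced forms (10, 6, 10) vs (-10, -6, -10) ⇒ inequivalent

no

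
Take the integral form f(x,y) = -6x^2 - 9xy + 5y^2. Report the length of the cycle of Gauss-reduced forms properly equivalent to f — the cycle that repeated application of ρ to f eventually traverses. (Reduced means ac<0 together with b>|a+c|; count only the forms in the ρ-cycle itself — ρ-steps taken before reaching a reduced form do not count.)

D = 201, ⌊√D⌋ = 14
descent: ρ → (5,9,-6)  [lands on river]
river: ρ → (-6,3,8)
river: ρ → (8,13,-1)
river: ρ → (-1,13,8)
river: ρ → (8,3,-6)
river: ρ → (-6,9,5)
river: ρ → (5,11,-4)
river: ρ → (-4,13,2)
river: ρ → (2,11,-10)
river: ρ → (-10,9,3)
river: ρ → (3,9,-10)
river: ρ → (-10,11,2)
river: ρ → (2,13,-4)
river: ρ → (-4,11,5)
ρ-cycle length = 14 (tail of 1 descent step not counted)

14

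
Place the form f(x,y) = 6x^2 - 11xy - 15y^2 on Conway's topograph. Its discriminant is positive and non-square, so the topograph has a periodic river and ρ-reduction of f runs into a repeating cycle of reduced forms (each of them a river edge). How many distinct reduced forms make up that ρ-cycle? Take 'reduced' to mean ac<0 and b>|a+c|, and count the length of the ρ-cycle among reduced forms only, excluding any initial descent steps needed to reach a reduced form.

D = 481, ⌊√D⌋ = 21
descent: ρ → (-15,11,6)  [lands on river]
river: ρ → (6,13,-13)
river: ρ → (-13,13,6)
river: ρ → (6,11,-15)
river: ρ → (-15,19,2)
river: ρ → (2,21,-5)
river: ρ → (-5,19,6)
river: ρ → (6,17,-8)
river: ρ → (-8,15,8)
river: ρ → (8,17,-6)
river: ρ → (-6,19,5)
river: ρ → (5,21,-2)
river: ρ → (-2,19,15)
river: ρ → (15,11,-6)
river: ρ → (-6,13,13)
river: ρ → (13,13,-6)
river: ρ → (-6,11,15)
river: ρ → (15,19,-2)
river: ρ → (-2,21,5)
river: ρ → (5,19,-6)
river: ρ → (-6,17,8)
river: ρ → (8,15,-8)
river: ρ → (-8,17,6)
river: ρ → (6,19,-5)
river: ρ → (-5,21,2)
river: ρ → (2,19,-15)
ρ-cycle length = 26 (tail of 1 descent step not counted)

26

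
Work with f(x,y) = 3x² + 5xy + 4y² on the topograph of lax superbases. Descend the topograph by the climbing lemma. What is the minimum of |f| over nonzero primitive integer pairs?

translate: b→-1 (≡5 mod 6), so (3,5,4)→(3,-1,2)
flip: (3,-1,2)→(2,1,3)
reduced (well bottom): (2,1,3) with a≤c, −a<b≤a
well minimum = a = 2

2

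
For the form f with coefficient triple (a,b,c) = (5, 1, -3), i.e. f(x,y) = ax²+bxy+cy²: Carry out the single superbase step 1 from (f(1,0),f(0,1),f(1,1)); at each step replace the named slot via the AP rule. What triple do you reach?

start (5,-3,3) = (f(1,0),f(0,1),f(1,1))
replace slot 1: 2·((-3)+3) − 5 = -5 → (-5,-3,3)

-5,-3,3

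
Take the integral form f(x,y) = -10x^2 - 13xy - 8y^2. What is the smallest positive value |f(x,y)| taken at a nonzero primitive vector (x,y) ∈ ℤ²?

translate: b→-7 (≡13 mod 20), so (10,13,8)→(10,-7,5)
flip: (10,-7,5)→(5,7,10)
translate: b→-3 (≡7 mod 10), so (5,7,10)→(5,-3,8)
reduced (well bottom): (5,-3,8) with a≤c, −a<b≤a
well minimum |f| = |-5| = 5 (negative-definite)

5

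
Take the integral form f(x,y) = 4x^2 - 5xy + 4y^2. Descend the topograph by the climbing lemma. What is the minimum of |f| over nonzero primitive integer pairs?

translate: b→3 (≡-5 mod 8), so (4,-5,4)→(4,3,3)
flip: (4,3,3)→(3,-3,4)
translate: b→3 (≡-3 mod 6), so (3,-3,4)→(3,3,4)
reduced (well bottom): (3,3,4) with a≤c, −a<b≤a
well minimum = a = 3

3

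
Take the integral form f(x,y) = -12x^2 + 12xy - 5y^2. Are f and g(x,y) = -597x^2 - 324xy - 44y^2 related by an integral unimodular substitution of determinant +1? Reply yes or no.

D₁ = -96, D₂ = -96
f is negative-definite; reduce −f:
−f: translate: b→12 (≡-12 mod 24), so (12,-12,5)→(12,12,5)
−f: flip: (12,12,5)→(5,-12,12)
−f: translate: b→-2 (≡-12 mod 10), so (5,-12,12)→(5,-2,5)
−f: flip: (5,-2,5)→(5,2,5)
−f: reduced (well bottom): (5,2,5) with a≤c, −a<b≤a
flip sign back: reduced form of f is (-5,-2,-5)
g is negative-definite; reduce −g:
−g: flip: (597,324,44)→(44,-324,597)
−g: translate: b→28 (≡-324 mod 88), so (44,-324,597)→(44,28,5)
−g: flip: (44,28,5)→(5,-28,44)
−g: translate: b→2 (≡-28 mod 10), so (5,-28,44)→(5,2,5)
−g: reduced (well bottom): (5,2,5) with a≤c, −a<b≤a
flip sign back: reduced form of g is (-5,-2,-5)
reduced forms (-5, -2, -5) vs (-5, -2, -5) ⇒ equivalent

yes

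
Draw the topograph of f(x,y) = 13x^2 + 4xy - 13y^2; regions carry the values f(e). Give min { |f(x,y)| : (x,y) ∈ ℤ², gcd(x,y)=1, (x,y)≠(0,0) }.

river: ρ → (-13,22,4)
river: ρ → (4,26,-1)
river: ρ → (-1,26,4)
river: ρ → (4,22,-13)
river: ρ → (-13,4,13)
river: ρ → (13,22,-4)
river: ρ → (-4,26,1)
river: ρ → (1,26,-4)
river: ρ → (-4,22,13)
river: ρ → (13,4,-13)
closes: descent 0, river 10
min |a| on river = 1

1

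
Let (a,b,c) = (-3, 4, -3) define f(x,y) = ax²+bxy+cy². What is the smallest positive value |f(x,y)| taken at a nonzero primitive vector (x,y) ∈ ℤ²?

translate: b→2 (≡-4 mod 6), so (3,-4,3)→(3,2,2)
flip: (3,2,2)→(2,-2,3)
translate: b→2 (≡-2 mod 4), so (2,-2,3)→(2,2,3)
reduced (well bottom): (2,2,3) with a≤c, −a<b≤a
well minimum |f| = |-2| = 2 (negative-definite)

2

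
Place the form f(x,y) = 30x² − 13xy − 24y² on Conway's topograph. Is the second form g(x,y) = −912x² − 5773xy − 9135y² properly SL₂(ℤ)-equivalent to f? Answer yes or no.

D₁ = 3049, D₂ = 3049
river cycle of f (length 170): (-24, 13, 30), (30, 47, -7), (-7, 51, 16), (16, 45, -16), (-16, 51, 7), (7, 47, -30), (-30, 13, 24), (24, 35, -19), (-19, 41, 18), (18, 31, -29), … (160 more)
river cycle of g (length 170): (-24, 13, 30), (30, 47, -7), (-7, 51, 16), (16, 45, -16), (-16, 51, 7), (7, 47, -30), (-30, 13, 24), (24, 35, -19), (-19, 41, 18), (18, 31, -29), … (160 more)
cycles coincide ⇒ equivalent

yes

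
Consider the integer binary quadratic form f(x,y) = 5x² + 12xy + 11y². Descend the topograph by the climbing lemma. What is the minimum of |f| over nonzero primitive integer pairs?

translate: b→2 (≡12 mod 10), so (5,12,11)→(5,2,4)
flip: (5,2,4)→(4,-2,5)
reduced (well bottom): (4,-2,5) with a≤c, −a<b≤a
well minimum = a = 4

4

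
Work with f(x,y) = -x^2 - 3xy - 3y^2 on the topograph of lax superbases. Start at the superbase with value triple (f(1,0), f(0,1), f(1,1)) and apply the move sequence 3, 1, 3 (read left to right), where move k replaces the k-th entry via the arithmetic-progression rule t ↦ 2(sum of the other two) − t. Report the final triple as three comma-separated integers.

start (-1,-3,-7) = (f(1,0),f(0,1),f(1,1))
replace slot 3: 2·((-1)+(-3)) − (-7) = -1 → (-1,-3,-1)
replace slot 1: 2·((-3)+(-1)) − (-1) = -7 → (-7,-3,-1)
replace slot 3: 2·((-7)+(-3)) − (-1) = -19 → (-7,-3,-19)

-7,-3,-19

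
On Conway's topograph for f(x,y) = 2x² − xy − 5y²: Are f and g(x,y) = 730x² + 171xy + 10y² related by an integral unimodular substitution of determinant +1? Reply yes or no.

D₁ = 41, D₂ = 41
river cycle of f (length 10): (2, 3, -4), (-4, 5, 1), (1, 5, -4), (-4, 3, 2), (2, 5, -2), (-2, 3, 4), (4, 5, -1), (-1, 5, 4), (4, 3, -2), (-2, 5, 2)
river cycle of g (length 10): (1, 5, -4), (-4, 3, 2), (2, 5, -2), (-2, 3, 4), (4, 5, -1), (-1, 5, 4), (4, 3, -2), (-2, 5, 2), (2, 3, -4), (-4, 5, 1)
cycles coincide ⇒ equivalent

yes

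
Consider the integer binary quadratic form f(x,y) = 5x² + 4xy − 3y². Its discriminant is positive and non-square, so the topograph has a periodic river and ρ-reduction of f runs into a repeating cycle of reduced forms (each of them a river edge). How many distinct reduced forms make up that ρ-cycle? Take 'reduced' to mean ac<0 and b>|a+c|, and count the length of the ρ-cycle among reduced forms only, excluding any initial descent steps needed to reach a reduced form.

D = 76, ⌊√D⌋ = 8
river: ρ → (-3,8,1)
river: ρ → (1,8,-3)
river: ρ → (-3,4,5)
river: ρ → (5,6,-2)
river: ρ → (-2,6,5)
river: ρ → (5,4,-3)
ρ-cycle length = 6 (tail of 0 descent steps not counted)

6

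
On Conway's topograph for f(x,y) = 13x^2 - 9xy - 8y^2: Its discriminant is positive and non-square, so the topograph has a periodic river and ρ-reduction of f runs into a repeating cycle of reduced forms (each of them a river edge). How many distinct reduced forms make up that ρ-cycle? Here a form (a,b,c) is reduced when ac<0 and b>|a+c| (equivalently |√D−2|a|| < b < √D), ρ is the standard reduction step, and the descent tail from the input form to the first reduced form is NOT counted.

D = 497, ⌊√D⌋ = 22
descent: ρ → (-8,9,13)  [lands on river]
river: ρ → (13,17,-4)
river: ρ → (-4,15,17)
river: ρ → (17,19,-2)
river: ρ → (-2,21,7)
river: ρ → (7,21,-2)
river: ρ → (-2,19,17)
river: ρ → (17,15,-4)
river: ρ → (-4,17,13)
river: ρ → (13,9,-8)
river: ρ → (-8,7,14)
river: ρ → (14,21,-1)
river: ρ → (-1,21,14)
river: ρ → (14,7,-8)
ρ-cycle length = 14 (tail of 1 descent step not counted)

14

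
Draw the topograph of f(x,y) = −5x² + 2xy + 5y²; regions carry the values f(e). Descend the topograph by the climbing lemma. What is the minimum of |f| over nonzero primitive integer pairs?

river: ρ → (5,8,-2)
river: ρ → (-2,8,5)
river: ρ → (5,2,-5)
river: ρ → (-5,8,2)
river: ρ → (2,8,-5)
river: ρ → (-5,2,5)
closes: descent 0, river 6
min |a| on river = 2

2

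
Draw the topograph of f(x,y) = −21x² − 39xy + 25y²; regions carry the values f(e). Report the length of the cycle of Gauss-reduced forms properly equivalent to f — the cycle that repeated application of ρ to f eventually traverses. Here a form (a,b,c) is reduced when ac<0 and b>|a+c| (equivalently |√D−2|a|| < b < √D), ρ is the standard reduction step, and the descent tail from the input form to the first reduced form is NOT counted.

D = 3621, ⌊√D⌋ = 60
descent: ρ → (25,39,-21)  [lands on river]
river: ρ → (-21,45,19)
river: ρ → (19,31,-35)
river: ρ → (-35,39,15)
river: ρ → (15,51,-17)
river: ρ → (-17,51,15)
river: ρ → (15,39,-35)
river: ρ → (-35,31,19)
river: ρ → (19,45,-21)
river: ρ → (-21,39,25)
river: ρ → (25,11,-35)
river: ρ → (-35,59,1)
river: ρ → (1,59,-35)
river: ρ → (-35,11,25)
ρ-cycle length = 14 (tail of 1 descent step not counted)

14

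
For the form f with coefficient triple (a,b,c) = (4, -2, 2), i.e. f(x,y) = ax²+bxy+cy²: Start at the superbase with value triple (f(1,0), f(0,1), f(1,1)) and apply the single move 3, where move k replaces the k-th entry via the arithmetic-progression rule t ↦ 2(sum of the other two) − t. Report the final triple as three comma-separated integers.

start (4,2,4) = (f(1,0),f(0,1),f(1,1))
replace slot 3: 2·(4+2) − 4 = 8 → (4,2,8)

4,2,8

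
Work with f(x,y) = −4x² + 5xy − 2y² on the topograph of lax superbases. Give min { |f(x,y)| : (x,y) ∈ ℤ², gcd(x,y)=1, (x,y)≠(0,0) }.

translate: b→3 (≡-5 mod 8), so (4,-5,2)→(4,3,1)
flip: (4,3,1)→(1,-3,4)
translate: b→1 (≡-3 mod 2), so (1,-3,4)→(1,1,2)
reduced (well bottom): (1,1,2) with a≤c, −a<b≤a
well minimum |f| = |-1| = 1 (negative-definite)

1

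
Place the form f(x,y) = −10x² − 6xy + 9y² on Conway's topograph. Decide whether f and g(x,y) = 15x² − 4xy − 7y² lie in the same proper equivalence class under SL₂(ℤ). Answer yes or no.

D₁ = 396, D₂ = 436
discriminants differ ⇒ not SL₂(ℤ)-equivalent

no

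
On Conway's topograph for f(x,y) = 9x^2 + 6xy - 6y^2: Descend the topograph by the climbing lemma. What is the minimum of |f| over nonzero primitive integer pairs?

river: ρ → (-6,6,9)
river: ρ → (9,12,-3)
river: ρ → (-3,12,9)
river: ρ → (9,6,-6)
closes: descent 0, river 4
min |a| on river = 3

3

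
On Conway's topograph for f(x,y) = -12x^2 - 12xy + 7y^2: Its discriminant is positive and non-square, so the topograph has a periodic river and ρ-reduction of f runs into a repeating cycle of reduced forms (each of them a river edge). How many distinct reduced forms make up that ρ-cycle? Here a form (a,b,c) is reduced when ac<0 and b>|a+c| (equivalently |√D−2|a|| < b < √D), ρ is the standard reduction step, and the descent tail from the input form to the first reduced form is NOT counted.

D = 480, ⌊√D⌋ = 21
descent: ρ → (7,12,-12)  [lands on river]
river: ρ → (-12,12,7)
river: ρ → (7,16,-8)
river: ρ → (-8,16,7)
ρ-cycle length = 4 (tail of 1 descent step not counted)

4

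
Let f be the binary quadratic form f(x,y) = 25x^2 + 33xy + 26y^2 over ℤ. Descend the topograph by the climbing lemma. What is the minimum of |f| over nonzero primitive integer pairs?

translate: b→-17 (≡33 mod 50), so (25,33,26)→(25,-17,18)
flip: (25,-17,18)→(18,17,25)
reduced (well bottom): (18,17,25) with a≤c, −a<b≤a
well minimum = a = 18

18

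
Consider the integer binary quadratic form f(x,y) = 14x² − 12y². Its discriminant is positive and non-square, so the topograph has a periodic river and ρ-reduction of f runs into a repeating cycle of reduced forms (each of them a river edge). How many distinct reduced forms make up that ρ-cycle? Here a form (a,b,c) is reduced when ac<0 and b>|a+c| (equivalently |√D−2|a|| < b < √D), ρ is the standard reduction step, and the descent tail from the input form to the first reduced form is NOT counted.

D = 672, ⌊√D⌋ = 25
descent: ρ → (-12,24,2)  [lands on river]
river: ρ → (2,24,-12)
ρ-cycle length = 2 (tail of 1 descent step not counted)

2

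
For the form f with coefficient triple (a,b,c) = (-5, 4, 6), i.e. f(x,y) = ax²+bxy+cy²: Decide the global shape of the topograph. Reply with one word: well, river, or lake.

D = b²−4ac = 4² − 4·(-5)·6 = 136
D > 0 non-square ⇒ indefinite ⇒ periodic river

river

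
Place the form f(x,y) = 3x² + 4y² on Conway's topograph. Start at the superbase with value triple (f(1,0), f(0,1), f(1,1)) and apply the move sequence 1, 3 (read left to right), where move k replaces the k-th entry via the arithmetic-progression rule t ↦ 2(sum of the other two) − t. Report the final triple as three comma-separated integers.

start (3,4,7) = (f(1,0),f(0,1),f(1,1))
replace slot 1: 2·(4+7) − 3 = 19 → (19,4,7)
replace slot 3: 2·(19+4) − 7 = 39 → (19,4,39)

19,4,39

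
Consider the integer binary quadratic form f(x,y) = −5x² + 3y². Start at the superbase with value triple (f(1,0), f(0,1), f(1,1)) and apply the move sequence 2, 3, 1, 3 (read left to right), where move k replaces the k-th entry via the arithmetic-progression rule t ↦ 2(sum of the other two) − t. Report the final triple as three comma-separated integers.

start (-5,3,-2) = (f(1,0),f(0,1),f(1,1))
replace slot 2: 2·((-5)+(-2)) − 3 = -17 → (-5,-17,-2)
replace slot 3: 2·((-5)+(-17)) − (-2) = -42 → (-5,-17,-42)
replace slot 1: 2·((-17)+(-42)) − (-5) = -113 → (-113,-17,-42)
replace slot 3: 2·((-113)+(-17)) − (-42) = -218 → (-113,-17,-218)

-113,-17,-218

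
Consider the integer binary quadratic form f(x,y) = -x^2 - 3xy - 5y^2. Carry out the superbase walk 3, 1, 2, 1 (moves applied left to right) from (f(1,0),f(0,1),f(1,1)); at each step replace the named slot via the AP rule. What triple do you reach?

start (-1,-5,-9) = (f(1,0),f(0,1),f(1,1))
replace slot 3: 2·((-1)+(-5)) − (-9) = -3 → (-1,-5,-3)
replace slot 1: 2·((-5)+(-3)) − (-1) = -15 → (-15,-5,-3)
replace slot 2: 2·((-15)+(-3)) − (-5) = -31 → (-15,-31,-3)
replace slot 1: 2·((-31)+(-3)) − (-15) = -53 → (-53,-31,-3)

-53,-31,-3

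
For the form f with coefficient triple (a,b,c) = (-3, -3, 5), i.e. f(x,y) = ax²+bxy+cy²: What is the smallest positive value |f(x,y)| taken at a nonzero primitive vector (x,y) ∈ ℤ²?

descent: ρ → (5,3,-3)  [lands on river]
river: ρ → (-3,3,5)
river: ρ → (5,7,-1)
river: ρ → (-1,7,5)
closes: descent 1, river 4
min |a| on river = 1

1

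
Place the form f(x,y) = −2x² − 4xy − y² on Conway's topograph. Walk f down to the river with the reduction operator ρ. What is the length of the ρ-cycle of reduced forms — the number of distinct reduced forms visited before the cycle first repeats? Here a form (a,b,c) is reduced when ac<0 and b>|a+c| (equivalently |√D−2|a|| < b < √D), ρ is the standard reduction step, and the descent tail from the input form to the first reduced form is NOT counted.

D = 8, ⌊√D⌋ = 2
descent: ρ → (-1,2,1)  [lands on river]
river: ρ → (1,2,-1)
ρ-cycle length = 2 (tail of 1 descent step not counted)

2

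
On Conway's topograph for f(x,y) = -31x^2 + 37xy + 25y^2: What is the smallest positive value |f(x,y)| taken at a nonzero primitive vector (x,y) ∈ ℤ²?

river: ρ → (25,63,-5)
river: ρ → (-5,57,61)
river: ρ → (61,65,-1)
river: ρ → (-1,65,61)
river: ρ → (61,57,-5)
river: ρ → (-5,63,25)
river: ρ → (25,37,-31)
river: ρ → (-31,25,31)
river: ρ → (31,37,-25)
river: ρ → (-25,63,5)
river: ρ → (5,57,-61)
river: ρ → (-61,65,1)
river: ρ → (1,65,-61)
river: ρ → (-61,57,5)
river: ρ → (5,63,-25)
river: ρ → (-25,37,31)
river: ρ → (31,25,-31)
river: ρ → (-31,37,25)
closes: descent 0, river 18
min |a| on river = 1

1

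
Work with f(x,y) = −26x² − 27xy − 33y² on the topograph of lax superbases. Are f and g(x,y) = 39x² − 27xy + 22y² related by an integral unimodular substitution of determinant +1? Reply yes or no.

D₁ = -2703, D₂ = -2703
f is negative-definite; reduce −f:
−f: translate: b→-25 (≡27 mod 52), so (26,27,33)→(26,-25,32)
−f: reduced (well bottom): (26,-25,32) with a≤c, −a<b≤a
flip sign back: reduced form of f is (-26,25,-32)
g: flip: (39,-27,22)→(22,27,39)
g: translate: b→-17 (≡27 mod 44), so (22,27,39)→(22,-17,34)
g: reduced (well bottom): (22,-17,34) with a≤c, −a<b≤a
reduced forms (-26, 25, -32) vs (22, -17, 34) ⇒ inequivalent

no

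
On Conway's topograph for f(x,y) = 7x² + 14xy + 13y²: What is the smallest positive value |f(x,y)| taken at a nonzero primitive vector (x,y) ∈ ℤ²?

translate: b→0 (≡14 mod 14), so (7,14,13)→(7,0,6)
flip: (7,0,6)→(6,0,7)
reduced (well bottom): (6,0,7) with a≤c, −a<b≤a
well minimum = a = 6

6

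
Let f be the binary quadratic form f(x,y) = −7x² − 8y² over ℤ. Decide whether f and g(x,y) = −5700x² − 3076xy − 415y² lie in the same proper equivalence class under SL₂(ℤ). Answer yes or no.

D₁ = -224, D₂ = -224
f is negative-definite; reduce −f:
−f: reduced (well bottom): (7,0,8) with a≤c, −a<b≤a
flip sign back: reduced form of f is (-7,0,-8)
g is negative-definite; reduce −g:
−g: flip: (5700,3076,415)→(415,-3076,5700)
−g: translate: b→244 (≡-3076 mod 830), so (415,-3076,5700)→(415,244,36)
−g: flip: (415,244,36)→(36,-244,415)
−g: translate: b→-28 (≡-244 mod 72), so (36,-244,415)→(36,-28,7)
−g: flip: (36,-28,7)→(7,28,36)
−g: translate: b→0 (≡28 mod 14), so (7,28,36)→(7,0,8)
−g: reduced (well bottom): (7,0,8) with a≤c, −a<b≤a
flip sign back: reduced form of g is (-7,0,-8)
reduced forms (-7, 0, -8) vs (-7, 0, -8) ⇒ equivalent

yes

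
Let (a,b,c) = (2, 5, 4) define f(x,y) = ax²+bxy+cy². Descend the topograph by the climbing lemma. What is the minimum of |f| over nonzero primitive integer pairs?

translate: b→1 (≡5 mod 4), so (2,5,4)→(2,1,1)
flip: (2,1,1)→(1,-1,2)
translate: b→1 (≡-1 mod 2), so (1,-1,2)→(1,1,2)
reduced (well bottom): (1,1,2) with a≤c, −a<b≤a
well minimum = a = 1

1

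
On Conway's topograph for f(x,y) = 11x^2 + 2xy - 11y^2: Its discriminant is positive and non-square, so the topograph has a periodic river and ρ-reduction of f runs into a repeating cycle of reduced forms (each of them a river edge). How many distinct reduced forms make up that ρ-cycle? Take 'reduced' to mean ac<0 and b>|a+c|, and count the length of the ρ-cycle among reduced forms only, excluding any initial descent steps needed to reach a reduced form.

D = 488, ⌊√D⌋ = 22
river: ρ → (-11,20,2)
river: ρ → (2,20,-11)
river: ρ → (-11,2,11)
river: ρ → (11,20,-2)
river: ρ → (-2,20,11)
river: ρ → (11,2,-11)
ρ-cycle length = 6 (tail of 0 descent steps not counted)

6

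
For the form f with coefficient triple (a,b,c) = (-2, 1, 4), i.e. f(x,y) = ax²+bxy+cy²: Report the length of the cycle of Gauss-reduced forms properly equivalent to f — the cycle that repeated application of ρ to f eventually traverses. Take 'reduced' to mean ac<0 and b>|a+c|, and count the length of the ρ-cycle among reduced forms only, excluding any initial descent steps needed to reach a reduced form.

D = 33, ⌊√D⌋ = 5
descent: ρ → (4,-1,-2)
descent: ρ → (-2,5,1)  [lands on river]
river: ρ → (1,5,-2)
river: ρ → (-2,3,3)
river: ρ → (3,3,-2)
ρ-cycle length = 4 (tail of 2 descent steps not counted)

4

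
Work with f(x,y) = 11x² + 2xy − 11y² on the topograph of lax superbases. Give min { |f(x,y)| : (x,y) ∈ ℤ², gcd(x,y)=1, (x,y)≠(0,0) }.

river: ρ → (-11,20,2)
river: ρ → (2,20,-11)
river: ρ → (-11,2,11)
river: ρ → (11,20,-2)
river: ρ → (-2,20,11)
river: ρ → (11,2,-11)
closes: descent 0, river 6
min |a| on river = 2

2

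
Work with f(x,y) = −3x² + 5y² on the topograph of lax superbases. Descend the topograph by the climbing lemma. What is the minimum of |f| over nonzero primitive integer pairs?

descent: ρ → (5,0,-3)
descent: ρ → (-3,6,2)  [lands on river]
river: ρ → (2,6,-3)
closes: descent 2, river 2
min |a| on river = 2

2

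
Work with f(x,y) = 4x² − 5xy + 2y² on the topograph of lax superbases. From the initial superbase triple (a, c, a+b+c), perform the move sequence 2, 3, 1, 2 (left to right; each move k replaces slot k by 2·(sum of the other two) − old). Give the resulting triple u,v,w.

start (4,2,1) = (f(1,0),f(0,1),f(1,1))
replace slot 2: 2·(4+1) − 2 = 8 → (4,8,1)
replace slot 3: 2·(4+8) − 1 = 23 → (4,8,23)
replace slot 1: 2·(8+23) − 4 = 58 → (58,8,23)
replace slot 2: 2·(58+23) − 8 = 154 → (58,154,23)

58,154,23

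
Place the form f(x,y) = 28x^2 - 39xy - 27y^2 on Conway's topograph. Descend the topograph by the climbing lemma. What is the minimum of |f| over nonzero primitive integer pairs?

descent: ρ → (-27,39,28)  [lands on river]
river: ρ → (28,17,-38)
river: ρ → (-38,59,7)
river: ρ → (7,67,-2)
river: ρ → (-2,65,40)
river: ρ → (40,15,-27)
closes: descent 1, river 6
min |a| on river = 2

2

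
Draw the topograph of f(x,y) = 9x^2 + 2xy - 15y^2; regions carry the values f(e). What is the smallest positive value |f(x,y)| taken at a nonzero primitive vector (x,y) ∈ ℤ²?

descent: ρ → (-15,-2,9)
descent: ρ → (9,20,-4)  [lands on river]
river: ρ → (-4,20,9)
river: ρ → (9,16,-8)
river: ρ → (-8,16,9)
closes: descent 2, river 4
min |a| on river = 4

4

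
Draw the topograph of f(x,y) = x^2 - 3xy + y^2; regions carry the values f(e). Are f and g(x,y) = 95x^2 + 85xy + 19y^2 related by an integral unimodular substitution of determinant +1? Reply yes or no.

D₁ = 5, D₂ = 5
river cycle of f (length 2): (1, 1, -1), (-1, 1, 1)
river cycle of g (length 2): (1, 1, -1), (-1, 1, 1)
cycles coincide ⇒ equivalent

yes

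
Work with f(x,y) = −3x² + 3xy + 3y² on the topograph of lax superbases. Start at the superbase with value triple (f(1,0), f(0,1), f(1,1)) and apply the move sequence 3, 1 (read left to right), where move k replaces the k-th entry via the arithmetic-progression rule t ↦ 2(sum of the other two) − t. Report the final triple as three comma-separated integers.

start (-3,3,3) = (f(1,0),f(0,1),f(1,1))
replace slot 3: 2·((-3)+3) − 3 = -3 → (-3,3,-3)
replace slot 1: 2·(3+(-3)) − (-3) = 3 → (3,3,-3)

3,3,-3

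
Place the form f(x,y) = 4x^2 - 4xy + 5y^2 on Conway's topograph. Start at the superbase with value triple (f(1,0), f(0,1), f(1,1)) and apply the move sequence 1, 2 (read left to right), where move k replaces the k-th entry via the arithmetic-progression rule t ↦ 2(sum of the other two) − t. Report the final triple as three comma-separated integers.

start (4,5,5) = (f(1,0),f(0,1),f(1,1))
replace slot 1: 2·(5+5) − 4 = 16 → (16,5,5)
replace slot 2: 2·(16+5) − 5 = 37 → (16,37,5)

16,37,5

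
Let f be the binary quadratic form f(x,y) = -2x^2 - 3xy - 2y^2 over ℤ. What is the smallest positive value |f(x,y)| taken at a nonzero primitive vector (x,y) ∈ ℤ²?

translate: b→-1 (≡3 mod 4), so (2,3,2)→(2,-1,1)
flip: (2,-1,1)→(1,1,2)
reduced (well bottom): (1,1,2) with a≤c, −a<b≤a
well minimum |f| = |-1| = 1 (negative-definite)

1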